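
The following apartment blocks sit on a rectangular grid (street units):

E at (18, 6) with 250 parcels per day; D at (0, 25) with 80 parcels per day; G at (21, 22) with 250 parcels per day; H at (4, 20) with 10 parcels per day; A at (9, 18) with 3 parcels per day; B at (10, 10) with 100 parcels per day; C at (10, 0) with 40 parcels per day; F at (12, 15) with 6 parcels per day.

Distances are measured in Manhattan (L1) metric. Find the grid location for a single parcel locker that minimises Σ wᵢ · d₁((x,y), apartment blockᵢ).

Manhattan distance separates: Σwᵢ(|x−xᵢ|+|y−yᵢ|) = Σwᵢ|x−xᵢ| + Σwᵢ|y−yᵢ|, so x and y are optimised independently as 1-D weighted medians.
Total weight W = 739; half = 369.5.
x-coordinate, sorted with cumulative weight:
  x=0 (D, w=80) cum 80
  x=4 (H, w=10) cum 90
  x=9 (A, w=3) cum 93
  x=10 (B, w=100) cum 193
  x=10 (C, w=40) cum 233
  x=12 (F, w=6) cum 239
  x=18 (E, w=250) cum 489  ← median
  x=21 (G, w=250) cum 739
⇒ x* = 18
y-coordinate, sorted with cumulative weight:
  y=0 (C, w=40) cum 40
  y=6 (E, w=250) cum 290
  y=10 (B, w=100) cum 390  ← median
  y=15 (F, w=6) cum 396
  y=18 (A, w=3) cum 399
  y=20 (H, w=10) cum 409
  y=22 (G, w=250) cum 659
  y=25 (D, w=80) cum 739
⇒ y* = 10

(18, 10)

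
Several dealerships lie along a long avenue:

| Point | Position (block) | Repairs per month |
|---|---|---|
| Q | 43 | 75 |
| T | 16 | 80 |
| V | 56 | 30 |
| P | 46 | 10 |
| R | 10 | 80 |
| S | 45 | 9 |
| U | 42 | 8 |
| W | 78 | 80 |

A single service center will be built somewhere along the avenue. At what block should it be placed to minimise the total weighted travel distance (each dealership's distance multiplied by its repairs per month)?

x = 43

For a sum of weighted absolute distances on a line, the optimum is the weighted median (not the mean). Total weight W = 372; half-weight = 186.
Sort by position and accumulate weight:
  block 10 (R, w=80) → cum 80
  block 16 (T, w=80) → cum 160
  block 42 (U, w=8) → cum 168
  block 43 (Q, w=75) → cum 243  ≥ 186 → median here
  block 45 (S, w=9) → cum 252
  block 46 (P, w=10) → cum 262
  block 56 (V, w=30) → cum 292
  block 78 (W, w=80) → cum 372
Optimal location: block 43.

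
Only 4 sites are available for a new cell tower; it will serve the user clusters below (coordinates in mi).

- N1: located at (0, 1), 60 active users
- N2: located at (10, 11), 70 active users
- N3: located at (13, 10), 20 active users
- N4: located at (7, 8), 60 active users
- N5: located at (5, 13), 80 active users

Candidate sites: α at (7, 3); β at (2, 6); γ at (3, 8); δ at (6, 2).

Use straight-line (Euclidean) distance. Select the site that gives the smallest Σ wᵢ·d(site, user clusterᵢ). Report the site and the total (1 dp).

Total weighted distance at each candidate:
  α (7, 3): total = 2335.1
  β (2, 6): total = 2150.0
  γ (3, 8): total = 1864.8
  δ (6, 2): total = 2515.6
Minimum is at γ with total 1864.8 mi.

γ, total 1864.8 mi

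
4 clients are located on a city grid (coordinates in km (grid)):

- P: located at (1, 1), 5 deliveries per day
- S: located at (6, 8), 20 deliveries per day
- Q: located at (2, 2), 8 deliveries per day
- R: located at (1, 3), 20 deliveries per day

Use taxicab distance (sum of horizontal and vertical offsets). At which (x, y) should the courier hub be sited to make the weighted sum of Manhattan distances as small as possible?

(2, 3)

Manhattan distance separates: Σwᵢ(|x−xᵢ|+|y−yᵢ|) = Σwᵢ|x−xᵢ| + Σwᵢ|y−yᵢ|, so x and y are optimised independently as 1-D weighted medians.
Total weight W = 53; half = 26.5.
x-coordinate, sorted with cumulative weight:
  x=1 (P, w=5) cum 5
  x=1 (R, w=20) cum 25
  x=2 (Q, w=8) cum 33  ← median
  x=6 (S, w=20) cum 53
⇒ x* = 2
y-coordinate, sorted with cumulative weight:
  y=1 (P, w=5) cum 5
  y=2 (Q, w=8) cum 13
  y=3 (R, w=20) cum 33  ← median
  y=8 (S, w=20) cum 53
⇒ y* = 3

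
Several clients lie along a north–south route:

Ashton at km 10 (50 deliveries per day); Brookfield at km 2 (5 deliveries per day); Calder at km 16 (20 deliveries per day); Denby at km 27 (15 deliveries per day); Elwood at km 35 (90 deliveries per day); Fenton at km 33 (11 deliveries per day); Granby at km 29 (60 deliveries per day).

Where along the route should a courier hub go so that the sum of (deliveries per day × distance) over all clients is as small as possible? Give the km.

For a sum of weighted absolute distances on a line, the optimum is the weighted median (not the mean). Total weight W = 251; half-weight = 125.5.
Sort by position and accumulate weight:
  km 2 (Brookfield, w=5) → cum 5
  km 10 (Ashton, w=50) → cum 55
  km 16 (Calder, w=20) → cum 75
  km 27 (Denby, w=15) → cum 90
  km 29 (Granby, w=60) → cum 150  ≥ 125.5 → median here
  km 33 (Fenton, w=11) → cum 161
  km 35 (Elwood, w=90) → cum 251
Optimal location: km 29.

x = 29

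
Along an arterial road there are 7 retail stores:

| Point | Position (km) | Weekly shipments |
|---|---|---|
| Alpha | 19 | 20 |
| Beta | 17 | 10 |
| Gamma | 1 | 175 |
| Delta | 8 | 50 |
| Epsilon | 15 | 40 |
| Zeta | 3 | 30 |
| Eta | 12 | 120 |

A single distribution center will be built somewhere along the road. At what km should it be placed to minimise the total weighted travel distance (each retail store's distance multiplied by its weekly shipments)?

x = 8

For a sum of weighted absolute distances on a line, the optimum is the weighted median (not the mean). Total weight W = 445; half-weight = 222.5.
Sort by position and accumulate weight:
  km 1 (Gamma, w=175) → cum 175
  km 3 (Zeta, w=30) → cum 205
  km 8 (Delta, w=50) → cum 255  ≥ 222.5 → median here
  km 12 (Eta, w=120) → cum 375
  km 15 (Epsilon, w=40) → cum 415
  km 17 (Beta, w=10) → cum 425
  km 19 (Alpha, w=20) → cum 445
Optimal location: km 8.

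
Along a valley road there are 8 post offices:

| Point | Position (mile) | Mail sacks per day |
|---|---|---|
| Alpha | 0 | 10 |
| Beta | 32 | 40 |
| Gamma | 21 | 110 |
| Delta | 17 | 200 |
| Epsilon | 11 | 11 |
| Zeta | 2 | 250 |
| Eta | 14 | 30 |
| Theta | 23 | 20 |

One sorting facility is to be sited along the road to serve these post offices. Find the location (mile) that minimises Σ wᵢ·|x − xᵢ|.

x = 17

For a sum of weighted absolute distances on a line, the optimum is the weighted median (not the mean). Total weight W = 671; half-weight = 335.5.
Sort by position and accumulate weight:
  mile 0 (Alpha, w=10) → cum 10
  mile 2 (Zeta, w=250) → cum 260
  mile 11 (Epsilon, w=11) → cum 271
  mile 14 (Eta, w=30) → cum 301
  mile 17 (Delta, w=200) → cum 501  ≥ 335.5 → median here
  mile 21 (Gamma, w=110) → cum 611
  mile 23 (Theta, w=20) → cum 631
  mile 32 (Beta, w=40) → cum 671
Optimal location: mile 17.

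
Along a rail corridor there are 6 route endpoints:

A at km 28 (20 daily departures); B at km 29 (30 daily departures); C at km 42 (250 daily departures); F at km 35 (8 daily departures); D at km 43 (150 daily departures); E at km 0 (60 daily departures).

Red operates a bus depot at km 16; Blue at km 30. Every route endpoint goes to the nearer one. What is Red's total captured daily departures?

60

The indifferent point is the midpoint (16+30)/2 = 23; route endpoints left of it (closer to Red at 16) go to Red, those right go to Blue.
  E at 0 (w=60) → Red
  A at 28 (w=20) → Blue
  B at 29 (w=30) → Blue
  F at 35 (w=8) → Blue
  C at 42 (w=250) → Blue
  D at 43 (w=150) → Blue
Red captures 60; Blue captures 458.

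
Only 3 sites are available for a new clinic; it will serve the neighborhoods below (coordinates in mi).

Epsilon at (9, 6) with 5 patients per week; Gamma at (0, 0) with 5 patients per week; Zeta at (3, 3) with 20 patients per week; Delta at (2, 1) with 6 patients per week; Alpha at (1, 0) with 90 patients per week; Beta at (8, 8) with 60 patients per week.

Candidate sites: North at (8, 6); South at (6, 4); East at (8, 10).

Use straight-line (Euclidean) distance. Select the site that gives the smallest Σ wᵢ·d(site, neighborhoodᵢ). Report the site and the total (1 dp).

South, total 991.9 mi

Total weighted distance at each candidate:
  North (8, 6): total = 1168.2
  South (6, 4): total = 991.9
  East (8, 10): total = 1540.2
Minimum is at South with total 991.9 mi.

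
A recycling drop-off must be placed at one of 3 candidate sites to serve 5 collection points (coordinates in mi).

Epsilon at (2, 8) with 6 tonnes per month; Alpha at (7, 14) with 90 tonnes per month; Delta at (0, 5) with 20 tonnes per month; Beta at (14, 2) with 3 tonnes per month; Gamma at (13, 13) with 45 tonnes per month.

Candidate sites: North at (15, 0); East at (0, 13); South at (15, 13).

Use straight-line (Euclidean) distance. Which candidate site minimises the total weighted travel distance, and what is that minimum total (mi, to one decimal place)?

Total weighted distance at each candidate:
  North (15, 0): total = 2457.6
  East (0, 13): total = 1467.1
  South (15, 13): total = 1272.3
Minimum is at South with total 1272.3 mi.

South, total 1272.3 mi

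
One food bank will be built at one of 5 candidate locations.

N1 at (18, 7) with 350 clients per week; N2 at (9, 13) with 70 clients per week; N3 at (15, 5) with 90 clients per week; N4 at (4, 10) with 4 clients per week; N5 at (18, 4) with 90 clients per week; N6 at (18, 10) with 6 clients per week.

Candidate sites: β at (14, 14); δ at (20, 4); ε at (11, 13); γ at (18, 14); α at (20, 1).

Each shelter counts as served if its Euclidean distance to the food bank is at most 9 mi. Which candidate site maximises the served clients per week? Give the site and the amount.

Coverage radius r = 9 mi; a point is covered iff (Δx)²+(Δy)² ≤ 9² = 81.
  β (14, 14): covers {N1, N2, N6} → 426
  δ (20, 4): covers {N1, N3, N5, N6} → 536
  ε (11, 13): covers {N2, N3, N4, N6} → 170
  γ (18, 14): covers {N1, N6} → 356
  α (20, 1): covers {N1, N3, N5} → 530
Maximum coverage at δ: 536 clients per week.

δ, covering 536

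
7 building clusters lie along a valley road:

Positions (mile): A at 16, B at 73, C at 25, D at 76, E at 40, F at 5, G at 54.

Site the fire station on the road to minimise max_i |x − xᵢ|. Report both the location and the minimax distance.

The 1-center on a line is the midpoint of the two extreme points: leftmost at 5, rightmost at 76.
Optimal location = (5 + 76)/2 = 40.5; maximum distance = (76 − 5)/2 = 35.5.

location 40.5, max distance 35.5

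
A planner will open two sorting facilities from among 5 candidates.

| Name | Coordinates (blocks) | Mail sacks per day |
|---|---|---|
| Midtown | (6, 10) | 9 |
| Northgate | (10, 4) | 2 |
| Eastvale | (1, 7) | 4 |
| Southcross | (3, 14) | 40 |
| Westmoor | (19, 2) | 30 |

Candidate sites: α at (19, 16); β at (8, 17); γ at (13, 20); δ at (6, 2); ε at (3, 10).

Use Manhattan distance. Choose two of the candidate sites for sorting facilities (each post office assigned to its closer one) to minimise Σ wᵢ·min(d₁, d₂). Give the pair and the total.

{δ, ε}, total 609

Evaluate every pair (each demand assigned to the nearer of the two):
  {δ, ε}: total = 609
  {α, ε}: total = 653
  {β, δ}: total = 834
  {α, β}: total = 919
  {β, ε}: total = 953
  {γ, ε}: total = 953
  {α, δ}: total = 1114
  {γ, δ}: total = 1114
  {β, γ}: total = 1219
  {α, γ}: total = 1351
Best pair: {δ, ε} with total 609.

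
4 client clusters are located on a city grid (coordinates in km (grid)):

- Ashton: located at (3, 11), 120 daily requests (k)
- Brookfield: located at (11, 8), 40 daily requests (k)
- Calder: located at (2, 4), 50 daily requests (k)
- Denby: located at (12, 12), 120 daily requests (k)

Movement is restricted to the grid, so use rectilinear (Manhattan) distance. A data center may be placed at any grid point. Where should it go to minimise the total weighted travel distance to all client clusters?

Manhattan distance separates: Σwᵢ(|x−xᵢ|+|y−yᵢ|) = Σwᵢ|x−xᵢ| + Σwᵢ|y−yᵢ|, so x and y are optimised independently as 1-D weighted medians.
Total weight W = 330; half = 165.
x-coordinate, sorted with cumulative weight:
  x=2 (Calder, w=50) cum 50
  x=3 (Ashton, w=120) cum 170  ← median
  x=11 (Brookfield, w=40) cum 210
  x=12 (Denby, w=120) cum 330
⇒ x* = 3
y-coordinate, sorted with cumulative weight:
  y=4 (Calder, w=50) cum 50
  y=8 (Brookfield, w=40) cum 90
  y=11 (Ashton, w=120) cum 210  ← median
  y=12 (Denby, w=120) cum 330
⇒ y* = 11

(3, 11)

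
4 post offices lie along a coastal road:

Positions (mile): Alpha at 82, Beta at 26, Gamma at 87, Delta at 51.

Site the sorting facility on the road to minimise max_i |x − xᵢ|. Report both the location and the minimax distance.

The 1-center on a line is the midpoint of the two extreme points: leftmost at 26, rightmost at 87.
Optimal location = (26 + 87)/2 = 56.5; maximum distance = (87 − 26)/2 = 30.5.

location 56.5, max distance 30.5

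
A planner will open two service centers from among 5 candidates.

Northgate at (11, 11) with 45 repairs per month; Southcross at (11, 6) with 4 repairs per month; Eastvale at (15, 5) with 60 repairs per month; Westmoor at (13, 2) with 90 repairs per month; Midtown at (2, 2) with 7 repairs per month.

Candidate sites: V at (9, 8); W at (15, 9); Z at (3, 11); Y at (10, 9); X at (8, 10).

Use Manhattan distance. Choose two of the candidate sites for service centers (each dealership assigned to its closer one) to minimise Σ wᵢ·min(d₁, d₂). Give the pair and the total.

Evaluate every pair (each demand assigned to the nearer of the two):
  {W, Y}: total = 1306
  {W, X}: total = 1356
  {V, W}: total = 1382
  {W, Z}: total = 1418
  {Z, Y}: total = 1661
  {V, Y}: total = 1682
  {Y, X}: total = 1689
  {V, X}: total = 1727
  {V, Z}: total = 1751
  {Z, X}: total = 2168
Best pair: {W, Y} with total 1306.

{W, Y}, total 1306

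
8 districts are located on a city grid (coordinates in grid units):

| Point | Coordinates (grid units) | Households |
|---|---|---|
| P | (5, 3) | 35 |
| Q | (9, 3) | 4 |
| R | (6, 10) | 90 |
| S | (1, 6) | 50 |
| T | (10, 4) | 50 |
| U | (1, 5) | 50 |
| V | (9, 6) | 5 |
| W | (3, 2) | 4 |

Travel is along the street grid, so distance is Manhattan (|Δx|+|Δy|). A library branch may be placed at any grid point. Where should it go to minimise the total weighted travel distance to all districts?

Manhattan distance separates: Σwᵢ(|x−xᵢ|+|y−yᵢ|) = Σwᵢ|x−xᵢ| + Σwᵢ|y−yᵢ|, so x and y are optimised independently as 1-D weighted medians.
Total weight W = 288; half = 144.
x-coordinate, sorted with cumulative weight:
  x=1 (S, w=50) cum 50
  x=1 (U, w=50) cum 100
  x=3 (W, w=4) cum 104
  x=5 (P, w=35) cum 139
  x=6 (R, w=90) cum 229  ← median
  x=9 (Q, w=4) cum 233
  x=9 (V, w=5) cum 238
  x=10 (T, w=50) cum 288
⇒ x* = 6
y-coordinate, sorted with cumulative weight:
  y=2 (W, w=4) cum 4
  y=3 (P, w=35) cum 39
  y=3 (Q, w=4) cum 43
  y=4 (T, w=50) cum 93
  y=5 (U, w=50) cum 143
  y=6 (S, w=50) cum 193  ← median
  y=6 (V, w=5) cum 198
  y=10 (R, w=90) cum 288
⇒ y* = 6

(6, 6)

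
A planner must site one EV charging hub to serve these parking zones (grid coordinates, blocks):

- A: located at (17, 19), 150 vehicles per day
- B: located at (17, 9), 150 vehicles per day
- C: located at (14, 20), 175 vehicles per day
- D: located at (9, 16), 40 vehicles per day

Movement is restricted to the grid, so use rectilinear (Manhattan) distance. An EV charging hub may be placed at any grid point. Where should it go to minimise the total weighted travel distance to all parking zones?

Manhattan distance separates: Σwᵢ(|x−xᵢ|+|y−yᵢ|) = Σwᵢ|x−xᵢ| + Σwᵢ|y−yᵢ|, so x and y are optimised independently as 1-D weighted medians.
Total weight W = 515; half = 257.5.
x-coordinate, sorted with cumulative weight:
  x=9 (D, w=40) cum 40
  x=14 (C, w=175) cum 215
  x=17 (A, w=150) cum 365  ← median
  x=17 (B, w=150) cum 515
⇒ x* = 17
y-coordinate, sorted with cumulative weight:
  y=9 (B, w=150) cum 150
  y=16 (D, w=40) cum 190
  y=19 (A, w=150) cum 340  ← median
  y=20 (C, w=175) cum 515
⇒ y* = 19

(17, 19)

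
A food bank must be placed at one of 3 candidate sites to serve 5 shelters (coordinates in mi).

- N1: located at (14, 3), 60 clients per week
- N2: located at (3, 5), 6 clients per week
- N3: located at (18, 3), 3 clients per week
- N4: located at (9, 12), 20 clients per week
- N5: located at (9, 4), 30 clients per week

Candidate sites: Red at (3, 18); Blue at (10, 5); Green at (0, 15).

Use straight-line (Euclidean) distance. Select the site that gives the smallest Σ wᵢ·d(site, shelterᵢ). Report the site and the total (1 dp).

Blue, total 518.9 mi

Total weighted distance at each candidate:
  Red (3, 18): total = 1884.4
  Blue (10, 5): total = 518.9
  Green (0, 15): total = 1850.0
Minimum is at Blue with total 518.9 mi.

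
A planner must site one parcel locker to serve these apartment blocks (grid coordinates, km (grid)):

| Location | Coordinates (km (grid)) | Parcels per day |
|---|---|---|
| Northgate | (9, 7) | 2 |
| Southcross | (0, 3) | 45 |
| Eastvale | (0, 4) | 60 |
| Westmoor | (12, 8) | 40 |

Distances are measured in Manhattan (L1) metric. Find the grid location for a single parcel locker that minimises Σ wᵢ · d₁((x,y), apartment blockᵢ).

(0, 4)

Manhattan distance separates: Σwᵢ(|x−xᵢ|+|y−yᵢ|) = Σwᵢ|x−xᵢ| + Σwᵢ|y−yᵢ|, so x and y are optimised independently as 1-D weighted medians.
Total weight W = 147; half = 73.5.
x-coordinate, sorted with cumulative weight:
  x=0 (Southcross, w=45) cum 45
  x=0 (Eastvale, w=60) cum 105  ← median
  x=9 (Northgate, w=2) cum 107
  x=12 (Westmoor, w=40) cum 147
⇒ x* = 0
y-coordinate, sorted with cumulative weight:
  y=3 (Southcross, w=45) cum 45
  y=4 (Eastvale, w=60) cum 105  ← median
  y=7 (Northgate, w=2) cum 107
  y=8 (Westmoor, w=40) cum 147
⇒ y* = 4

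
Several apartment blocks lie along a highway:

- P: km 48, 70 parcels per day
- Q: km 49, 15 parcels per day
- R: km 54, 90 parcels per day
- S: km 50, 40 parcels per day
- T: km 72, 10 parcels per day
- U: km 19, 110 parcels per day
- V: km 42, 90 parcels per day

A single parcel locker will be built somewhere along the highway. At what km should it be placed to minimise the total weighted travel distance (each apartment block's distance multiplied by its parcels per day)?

x = 48

For a sum of weighted absolute distances on a line, the optimum is the weighted median (not the mean). Total weight W = 425; half-weight = 212.5.
Sort by position and accumulate weight:
  km 19 (U, w=110) → cum 110
  km 42 (V, w=90) → cum 200
  km 48 (P, w=70) → cum 270  ≥ 212.5 → median here
  km 49 (Q, w=15) → cum 285
  km 50 (S, w=40) → cum 325
  km 54 (R, w=90) → cum 415
  km 72 (T, w=10) → cum 425
Optimal location: km 48.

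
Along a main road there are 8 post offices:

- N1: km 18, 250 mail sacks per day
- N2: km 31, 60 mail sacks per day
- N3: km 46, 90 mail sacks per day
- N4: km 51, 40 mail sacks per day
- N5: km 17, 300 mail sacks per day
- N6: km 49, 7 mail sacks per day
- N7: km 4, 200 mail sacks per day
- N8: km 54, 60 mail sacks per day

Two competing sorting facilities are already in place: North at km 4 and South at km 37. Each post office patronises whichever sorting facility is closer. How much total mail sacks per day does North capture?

750

The indifferent point is the midpoint (4+37)/2 = 20.5; post offices left of it (closer to North at 4) go to North, those right go to South.
  N7 at 4 (w=200) → North
  N5 at 17 (w=300) → North
  N1 at 18 (w=250) → North
  N2 at 31 (w=60) → South
  N3 at 46 (w=90) → South
  N6 at 49 (w=7) → South
  N4 at 51 (w=40) → South
  N8 at 54 (w=60) → South
North captures 750; South captures 257.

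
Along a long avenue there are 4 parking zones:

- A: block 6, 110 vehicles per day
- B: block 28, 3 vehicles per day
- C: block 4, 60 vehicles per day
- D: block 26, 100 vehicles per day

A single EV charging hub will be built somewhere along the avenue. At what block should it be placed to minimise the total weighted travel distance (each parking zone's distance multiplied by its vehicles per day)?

x = 6

For a sum of weighted absolute distances on a line, the optimum is the weighted median (not the mean). Total weight W = 273; half-weight = 136.5.
Sort by position and accumulate weight:
  block 4 (C, w=60) → cum 60
  block 6 (A, w=110) → cum 170  ≥ 136.5 → median here
  block 26 (D, w=100) → cum 270
  block 28 (B, w=3) → cum 273
Optimal location: block 6.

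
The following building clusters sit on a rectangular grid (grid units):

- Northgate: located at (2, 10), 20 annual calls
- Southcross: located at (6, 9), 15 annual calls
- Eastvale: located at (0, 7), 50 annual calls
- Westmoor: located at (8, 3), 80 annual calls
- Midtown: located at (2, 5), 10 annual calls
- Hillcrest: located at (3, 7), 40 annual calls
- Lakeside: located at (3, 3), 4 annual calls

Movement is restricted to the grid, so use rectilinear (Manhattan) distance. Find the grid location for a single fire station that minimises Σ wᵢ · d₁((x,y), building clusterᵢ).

(3, 7)

Manhattan distance separates: Σwᵢ(|x−xᵢ|+|y−yᵢ|) = Σwᵢ|x−xᵢ| + Σwᵢ|y−yᵢ|, so x and y are optimised independently as 1-D weighted medians.
Total weight W = 219; half = 109.5.
x-coordinate, sorted with cumulative weight:
  x=0 (Eastvale, w=50) cum 50
  x=2 (Northgate, w=20) cum 70
  x=2 (Midtown, w=10) cum 80
  x=3 (Hillcrest, w=40) cum 120  ← median
  x=3 (Lakeside, w=4) cum 124
  x=6 (Southcross, w=15) cum 139
  x=8 (Westmoor, w=80) cum 219
⇒ x* = 3
y-coordinate, sorted with cumulative weight:
  y=3 (Westmoor, w=80) cum 80
  y=3 (Lakeside, w=4) cum 84
  y=5 (Midtown, w=10) cum 94
  y=7 (Eastvale, w=50) cum 144  ← median
  y=7 (Hillcrest, w=40) cum 184
  y=9 (Southcross, w=15) cum 199
  y=10 (Northgate, w=20) cum 219
⇒ y* = 7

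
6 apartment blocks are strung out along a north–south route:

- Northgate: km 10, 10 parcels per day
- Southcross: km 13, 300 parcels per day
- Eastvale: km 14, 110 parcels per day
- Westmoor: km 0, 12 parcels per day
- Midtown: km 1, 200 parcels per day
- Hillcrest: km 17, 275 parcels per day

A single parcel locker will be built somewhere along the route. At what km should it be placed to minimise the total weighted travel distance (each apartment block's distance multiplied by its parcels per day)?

For a sum of weighted absolute distances on a line, the optimum is the weighted median (not the mean). Total weight W = 907; half-weight = 453.5.
Sort by position and accumulate weight:
  km 0 (Westmoor, w=12) → cum 12
  km 1 (Midtown, w=200) → cum 212
  km 10 (Northgate, w=10) → cum 222
  km 13 (Southcross, w=300) → cum 522  ≥ 453.5 → median here
  km 14 (Eastvale, w=110) → cum 632
  km 17 (Hillcrest, w=275) → cum 907
Optimal location: km 13.

x = 13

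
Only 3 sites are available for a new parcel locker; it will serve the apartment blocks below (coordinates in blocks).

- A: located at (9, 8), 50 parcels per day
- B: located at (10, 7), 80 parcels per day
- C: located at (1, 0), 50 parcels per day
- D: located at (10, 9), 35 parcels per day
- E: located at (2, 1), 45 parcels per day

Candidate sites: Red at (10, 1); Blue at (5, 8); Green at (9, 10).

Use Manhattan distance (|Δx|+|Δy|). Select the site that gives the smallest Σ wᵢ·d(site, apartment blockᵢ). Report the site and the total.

Blue, total 1940 blocks

Total weighted distance at each candidate:
  Red (10, 1): total = 2020
  Blue (5, 8): total = 1940
  Green (9, 10): total = 2110
Minimum is at Blue with total 1940 blocks.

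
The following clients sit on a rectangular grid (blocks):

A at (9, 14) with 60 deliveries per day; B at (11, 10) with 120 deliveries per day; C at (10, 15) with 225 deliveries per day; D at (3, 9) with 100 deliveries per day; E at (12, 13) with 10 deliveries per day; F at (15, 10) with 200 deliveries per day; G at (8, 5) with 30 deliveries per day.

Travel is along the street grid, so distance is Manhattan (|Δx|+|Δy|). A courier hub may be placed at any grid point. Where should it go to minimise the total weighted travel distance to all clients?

Manhattan distance separates: Σwᵢ(|x−xᵢ|+|y−yᵢ|) = Σwᵢ|x−xᵢ| + Σwᵢ|y−yᵢ|, so x and y are optimised independently as 1-D weighted medians.
Total weight W = 745; half = 372.5.
x-coordinate, sorted with cumulative weight:
  x=3 (D, w=100) cum 100
  x=8 (G, w=30) cum 130
  x=9 (A, w=60) cum 190
  x=10 (C, w=225) cum 415  ← median
  x=11 (B, w=120) cum 535
  x=12 (E, w=10) cum 545
  x=15 (F, w=200) cum 745
⇒ x* = 10
y-coordinate, sorted with cumulative weight:
  y=5 (G, w=30) cum 30
  y=9 (D, w=100) cum 130
  y=10 (B, w=120) cum 250
  y=10 (F, w=200) cum 450  ← median
  y=13 (E, w=10) cum 460
  y=14 (A, w=60) cum 520
  y=15 (C, w=225) cum 745
⇒ y* = 10

(10, 10)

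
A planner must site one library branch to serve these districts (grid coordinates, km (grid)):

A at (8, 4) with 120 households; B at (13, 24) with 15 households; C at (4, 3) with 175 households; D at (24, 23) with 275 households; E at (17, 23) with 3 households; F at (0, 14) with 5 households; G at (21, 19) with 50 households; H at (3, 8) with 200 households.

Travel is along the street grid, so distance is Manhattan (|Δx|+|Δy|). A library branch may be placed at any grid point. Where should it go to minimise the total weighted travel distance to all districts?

(8, 8)

Manhattan distance separates: Σwᵢ(|x−xᵢ|+|y−yᵢ|) = Σwᵢ|x−xᵢ| + Σwᵢ|y−yᵢ|, so x and y are optimised independently as 1-D weighted medians.
Total weight W = 843; half = 421.5.
x-coordinate, sorted with cumulative weight:
  x=0 (F, w=5) cum 5
  x=3 (H, w=200) cum 205
  x=4 (C, w=175) cum 380
  x=8 (A, w=120) cum 500  ← median
  x=13 (B, w=15) cum 515
  x=17 (E, w=3) cum 518
  x=21 (G, w=50) cum 568
  x=24 (D, w=275) cum 843
⇒ x* = 8
y-coordinate, sorted with cumulative weight:
  y=3 (C, w=175) cum 175
  y=4 (A, w=120) cum 295
  y=8 (H, w=200) cum 495  ← median
  y=14 (F, w=5) cum 500
  y=19 (G, w=50) cum 550
  y=23 (D, w=275) cum 825
  y=23 (E, w=3) cum 828
  y=24 (B, w=15) cum 843
⇒ y* = 8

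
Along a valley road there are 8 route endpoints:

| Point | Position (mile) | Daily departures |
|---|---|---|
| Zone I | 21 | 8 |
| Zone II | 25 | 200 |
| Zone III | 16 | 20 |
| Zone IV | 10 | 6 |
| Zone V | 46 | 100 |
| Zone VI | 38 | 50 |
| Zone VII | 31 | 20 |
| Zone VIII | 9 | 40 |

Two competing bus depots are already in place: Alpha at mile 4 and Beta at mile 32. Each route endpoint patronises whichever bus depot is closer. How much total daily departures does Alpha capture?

The indifferent point is the midpoint (4+32)/2 = 18; route endpoints left of it (closer to Alpha at 4) go to Alpha, those right go to Beta.
  Zone VIII at 9 (w=40) → Alpha
  Zone IV at 10 (w=6) → Alpha
  Zone III at 16 (w=20) → Alpha
  Zone I at 21 (w=8) → Beta
  Zone II at 25 (w=200) → Beta
  Zone VII at 31 (w=20) → Beta
  Zone VI at 38 (w=50) → Beta
  Zone V at 46 (w=100) → Beta
Alpha captures 66; Beta captures 378.

66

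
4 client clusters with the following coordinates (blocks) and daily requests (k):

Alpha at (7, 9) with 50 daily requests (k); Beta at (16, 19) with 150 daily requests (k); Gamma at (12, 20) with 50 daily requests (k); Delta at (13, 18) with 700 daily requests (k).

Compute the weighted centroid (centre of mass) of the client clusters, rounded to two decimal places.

(13.11, 17.79)

The minimiser of Σwᵢ‖p−pᵢ‖² is the weighted centroid p* = (Σwᵢpᵢ)/(Σwᵢ).
Σwᵢ = 950.
Σwᵢxᵢ = 50·7 + 150·16 + 50·12 + 700·13 = 12450.
Σwᵢyᵢ = 50·9 + 150·19 + 50·20 + 700·18 = 16900.
x* = 12450/950 = 13.11, y* = 16900/950 = 17.79.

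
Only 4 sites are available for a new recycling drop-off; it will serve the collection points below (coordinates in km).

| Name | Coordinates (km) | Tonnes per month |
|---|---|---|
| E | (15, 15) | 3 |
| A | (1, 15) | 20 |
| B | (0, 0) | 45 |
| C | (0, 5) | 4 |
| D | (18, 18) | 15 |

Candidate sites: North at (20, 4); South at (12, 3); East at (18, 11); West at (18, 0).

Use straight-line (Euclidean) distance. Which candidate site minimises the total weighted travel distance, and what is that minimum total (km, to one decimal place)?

Total weighted distance at each candidate:
  North (20, 4): total = 1685.4
  South (12, 3): total = 1210.3
  East (18, 11): total = 1494.5
  West (18, 0): total = 1654.0
Minimum is at South with total 1210.3 km.

South, total 1210.3 km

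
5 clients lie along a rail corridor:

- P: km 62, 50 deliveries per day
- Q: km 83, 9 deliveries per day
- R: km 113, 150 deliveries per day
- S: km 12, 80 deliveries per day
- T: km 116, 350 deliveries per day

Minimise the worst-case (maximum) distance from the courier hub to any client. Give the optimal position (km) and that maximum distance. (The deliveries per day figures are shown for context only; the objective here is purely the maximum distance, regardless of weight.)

location 64, max distance 52

The 1-center on a line is the midpoint of the two extreme points: leftmost at 12, rightmost at 116.
Optimal location = (12 + 116)/2 = 64; maximum distance = (116 − 12)/2 = 52.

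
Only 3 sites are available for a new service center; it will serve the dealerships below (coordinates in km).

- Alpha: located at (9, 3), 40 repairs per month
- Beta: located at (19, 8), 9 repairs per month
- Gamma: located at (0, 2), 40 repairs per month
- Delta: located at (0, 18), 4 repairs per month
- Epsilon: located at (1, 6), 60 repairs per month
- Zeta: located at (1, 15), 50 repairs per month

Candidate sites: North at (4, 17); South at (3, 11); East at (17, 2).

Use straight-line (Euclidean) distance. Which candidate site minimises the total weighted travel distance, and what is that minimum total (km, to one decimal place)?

South, total 1503.2 km

Total weighted distance at each candidate:
  North (4, 17): total = 2253.9
  South (3, 11): total = 1503.2
  East (17, 2): total = 3173.1
Minimum is at South with total 1503.2 km.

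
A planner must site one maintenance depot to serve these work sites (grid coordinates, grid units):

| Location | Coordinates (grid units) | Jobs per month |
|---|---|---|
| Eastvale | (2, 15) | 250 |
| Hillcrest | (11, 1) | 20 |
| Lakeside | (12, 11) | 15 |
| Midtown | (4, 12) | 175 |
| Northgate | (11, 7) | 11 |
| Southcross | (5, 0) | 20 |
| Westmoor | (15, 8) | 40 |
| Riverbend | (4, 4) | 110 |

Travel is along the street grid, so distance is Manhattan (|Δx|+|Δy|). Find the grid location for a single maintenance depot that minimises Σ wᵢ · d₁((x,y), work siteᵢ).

(4, 12)

Manhattan distance separates: Σwᵢ(|x−xᵢ|+|y−yᵢ|) = Σwᵢ|x−xᵢ| + Σwᵢ|y−yᵢ|, so x and y are optimised independently as 1-D weighted medians.
Total weight W = 641; half = 320.5.
x-coordinate, sorted with cumulative weight:
  x=2 (Eastvale, w=250) cum 250
  x=4 (Midtown, w=175) cum 425  ← median
  x=4 (Riverbend, w=110) cum 535
  x=5 (Southcross, w=20) cum 555
  x=11 (Hillcrest, w=20) cum 575
  x=11 (Northgate, w=11) cum 586
  x=12 (Lakeside, w=15) cum 601
  x=15 (Westmoor, w=40) cum 641
⇒ x* = 4
y-coordinate, sorted with cumulative weight:
  y=0 (Southcross, w=20) cum 20
  y=1 (Hillcrest, w=20) cum 40
  y=4 (Riverbend, w=110) cum 150
  y=7 (Northgate, w=11) cum 161
  y=8 (Westmoor, w=40) cum 201
  y=11 (Lakeside, w=15) cum 216
  y=12 (Midtown, w=175) cum 391  ← median
  y=15 (Eastvale, w=250) cum 641
⇒ y* = 12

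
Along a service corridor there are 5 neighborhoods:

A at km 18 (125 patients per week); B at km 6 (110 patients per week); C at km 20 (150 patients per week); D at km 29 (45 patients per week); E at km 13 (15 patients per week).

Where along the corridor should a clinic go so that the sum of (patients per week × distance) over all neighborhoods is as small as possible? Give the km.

For a sum of weighted absolute distances on a line, the optimum is the weighted median (not the mean). Total weight W = 445; half-weight = 222.5.
Sort by position and accumulate weight:
  km 6 (B, w=110) → cum 110
  km 13 (E, w=15) → cum 125
  km 18 (A, w=125) → cum 250  ≥ 222.5 → median here
  km 20 (C, w=150) → cum 400
  km 29 (D, w=45) → cum 445
Optimal location: km 18.

x = 18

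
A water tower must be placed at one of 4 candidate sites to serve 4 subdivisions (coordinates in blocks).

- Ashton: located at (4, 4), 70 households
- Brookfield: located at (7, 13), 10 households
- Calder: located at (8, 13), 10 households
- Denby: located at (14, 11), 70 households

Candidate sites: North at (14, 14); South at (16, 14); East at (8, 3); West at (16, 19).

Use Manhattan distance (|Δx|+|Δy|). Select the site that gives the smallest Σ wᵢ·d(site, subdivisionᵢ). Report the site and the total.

Total weighted distance at each candidate:
  North (14, 14): total = 1760
  South (16, 14): total = 2080
  East (8, 3): total = 1540
  West (16, 19): total = 2880
Minimum is at East with total 1540 blocks.

East, total 1540 blocks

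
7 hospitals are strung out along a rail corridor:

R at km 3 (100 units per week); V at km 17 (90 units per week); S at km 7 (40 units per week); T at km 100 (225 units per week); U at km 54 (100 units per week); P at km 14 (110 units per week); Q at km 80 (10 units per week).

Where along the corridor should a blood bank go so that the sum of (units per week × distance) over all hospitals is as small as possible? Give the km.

For a sum of weighted absolute distances on a line, the optimum is the weighted median (not the mean). Total weight W = 675; half-weight = 337.5.
Sort by position and accumulate weight:
  km 3 (R, w=100) → cum 100
  km 7 (S, w=40) → cum 140
  km 14 (P, w=110) → cum 250
  km 17 (V, w=90) → cum 340  ≥ 337.5 → median here
  km 54 (U, w=100) → cum 440
  km 80 (Q, w=10) → cum 450
  km 100 (T, w=225) → cum 675
Optimal location: km 17.

x = 17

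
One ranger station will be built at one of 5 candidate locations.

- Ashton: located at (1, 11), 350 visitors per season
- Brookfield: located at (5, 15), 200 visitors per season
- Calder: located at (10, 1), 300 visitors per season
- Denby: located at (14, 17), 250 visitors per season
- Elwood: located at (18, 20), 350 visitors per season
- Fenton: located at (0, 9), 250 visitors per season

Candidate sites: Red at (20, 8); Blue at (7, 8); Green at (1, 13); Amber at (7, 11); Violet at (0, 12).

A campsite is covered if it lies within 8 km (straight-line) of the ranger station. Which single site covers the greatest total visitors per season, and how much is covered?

Coverage radius r = 8 km; a point is covered iff (Δx)²+(Δy)² ≤ 8² = 64.
  Red (20, 8): covers {none} → 0
  Blue (7, 8): covers {Ashton, Brookfield, Calder, Fenton} → 1100
  Green (1, 13): covers {Ashton, Brookfield, Fenton} → 800
  Amber (7, 11): covers {Ashton, Brookfield, Fenton} → 800
  Violet (0, 12): covers {Ashton, Brookfield, Fenton} → 800
Maximum coverage at Blue: 1100 visitors per season.

Blue, covering 1100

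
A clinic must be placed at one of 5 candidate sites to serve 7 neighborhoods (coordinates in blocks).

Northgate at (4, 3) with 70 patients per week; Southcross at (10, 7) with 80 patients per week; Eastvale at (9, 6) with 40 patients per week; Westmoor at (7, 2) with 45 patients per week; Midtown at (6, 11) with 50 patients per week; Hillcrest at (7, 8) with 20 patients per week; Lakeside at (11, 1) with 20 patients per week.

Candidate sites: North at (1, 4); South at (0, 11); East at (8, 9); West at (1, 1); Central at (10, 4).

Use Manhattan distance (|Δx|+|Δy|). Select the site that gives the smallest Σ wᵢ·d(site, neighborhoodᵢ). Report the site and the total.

Central, total 1845 blocks

Total weighted distance at each candidate:
  North (1, 4): total = 3060
  South (0, 11): total = 4160
  East (8, 9): total = 2000
  West (1, 1): total = 3595
  Central (10, 4): total = 1845
Minimum is at Central with total 1845 blocks.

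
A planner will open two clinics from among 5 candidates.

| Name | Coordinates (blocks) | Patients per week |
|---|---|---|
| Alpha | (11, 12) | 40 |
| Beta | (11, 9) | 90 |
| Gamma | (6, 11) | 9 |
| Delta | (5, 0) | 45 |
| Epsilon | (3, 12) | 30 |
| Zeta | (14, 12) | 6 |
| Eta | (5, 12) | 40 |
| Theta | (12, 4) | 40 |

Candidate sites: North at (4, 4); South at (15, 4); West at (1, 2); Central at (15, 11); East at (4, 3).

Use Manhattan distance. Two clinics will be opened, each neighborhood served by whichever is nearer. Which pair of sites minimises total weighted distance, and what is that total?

{North, Central}, total 2008

Evaluate every pair (each demand assigned to the nearer of the two):
  {North, Central}: total = 2008
  {Central, East}: total = 2073
  {West, Central}: total = 2303
  {North, South}: total = 2400
  {South, Central}: total = 2413
  {South, East}: total = 2434
  {South, West}: total = 2780
  {North, East}: total = 2999
  {North, West}: total = 3044
  {West, East}: total = 3254
Best pair: {North, Central} with total 2008.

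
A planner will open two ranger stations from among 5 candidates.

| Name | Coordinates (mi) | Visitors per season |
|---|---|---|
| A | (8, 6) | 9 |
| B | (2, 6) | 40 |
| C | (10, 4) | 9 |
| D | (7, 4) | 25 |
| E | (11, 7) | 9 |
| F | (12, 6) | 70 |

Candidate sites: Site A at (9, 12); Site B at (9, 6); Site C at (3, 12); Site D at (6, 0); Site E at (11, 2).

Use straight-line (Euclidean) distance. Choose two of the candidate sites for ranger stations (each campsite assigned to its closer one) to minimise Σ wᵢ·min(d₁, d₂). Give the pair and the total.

Evaluate every pair (each demand assigned to the nearer of the two):
  {Site B, Site C}: total = 573.3
  {Site A, Site B}: total = 610.0
  {Site B, Site D}: total = 610.0
  {Site B, Site E}: total = 610.0
  {Site C, Site E}: total = 753.9
  {Site D, Site E}: total = 790.3
  {Site A, Site E}: total = 879.3
  {Site A, Site D}: total = 1015.2
  {Site A, Site C}: total = 1094.8
  {Site C, Site D}: total = 1125.6
Best pair: {Site B, Site C} with total 573.3.

{Site B, Site C}, total 573.3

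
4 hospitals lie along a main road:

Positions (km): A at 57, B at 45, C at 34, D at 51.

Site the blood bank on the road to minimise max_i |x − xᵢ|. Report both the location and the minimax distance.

location 45.5, max distance 11.5

The 1-center on a line is the midpoint of the two extreme points: leftmost at 34, rightmost at 57.
Optimal location = (34 + 57)/2 = 45.5; maximum distance = (57 − 34)/2 = 11.5.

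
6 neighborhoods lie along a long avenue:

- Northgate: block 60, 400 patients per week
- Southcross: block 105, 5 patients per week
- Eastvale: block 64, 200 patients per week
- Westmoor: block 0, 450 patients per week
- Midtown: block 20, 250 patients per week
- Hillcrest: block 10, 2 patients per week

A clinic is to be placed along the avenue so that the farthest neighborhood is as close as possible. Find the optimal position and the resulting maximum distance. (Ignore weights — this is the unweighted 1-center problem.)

location 52.5, max distance 52.5

The 1-center on a line is the midpoint of the two extreme points: leftmost at 0, rightmost at 105.
Optimal location = (0 + 105)/2 = 52.5; maximum distance = (105 − 0)/2 = 52.5.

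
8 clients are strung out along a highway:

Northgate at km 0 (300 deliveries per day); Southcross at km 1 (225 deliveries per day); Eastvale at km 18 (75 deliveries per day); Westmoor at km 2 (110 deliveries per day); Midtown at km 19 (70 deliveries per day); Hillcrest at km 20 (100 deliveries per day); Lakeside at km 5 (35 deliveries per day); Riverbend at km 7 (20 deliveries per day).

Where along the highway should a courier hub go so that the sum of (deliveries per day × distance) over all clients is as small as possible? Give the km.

For a sum of weighted absolute distances on a line, the optimum is the weighted median (not the mean). Total weight W = 935; half-weight = 467.5.
Sort by position and accumulate weight:
  km 0 (Northgate, w=300) → cum 300
  km 1 (Southcross, w=225) → cum 525  ≥ 467.5 → median here
  km 2 (Westmoor, w=110) → cum 635
  km 5 (Lakeside, w=35) → cum 670
  km 7 (Riverbend, w=20) → cum 690
  km 18 (Eastvale, w=75) → cum 765
  km 19 (Midtown, w=70) → cum 835
  km 20 (Hillcrest, w=100) → cum 935
Optimal location: km 1.

x = 1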